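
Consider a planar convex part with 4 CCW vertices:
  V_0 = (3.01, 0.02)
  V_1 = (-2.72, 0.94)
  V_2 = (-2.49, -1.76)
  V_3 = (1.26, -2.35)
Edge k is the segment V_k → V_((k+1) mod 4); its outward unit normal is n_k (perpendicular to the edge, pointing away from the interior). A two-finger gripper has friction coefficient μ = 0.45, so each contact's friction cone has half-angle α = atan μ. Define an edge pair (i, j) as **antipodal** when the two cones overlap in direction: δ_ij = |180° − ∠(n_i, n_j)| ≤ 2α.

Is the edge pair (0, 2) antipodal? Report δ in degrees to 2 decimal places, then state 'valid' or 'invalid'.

δ = 0.18°, valid

α = atan 0.45 = 24.23°;  2α = 48.46°
edge 0: e_0 = (-5.73, +0.92);  n_0 = (+0.1585, +0.9874)
edge 2: e_2 = (+3.75, -0.59);  n_2 = (-0.1554, -0.9878)
∠(n_0, n_2) = 179.82°
δ = |180° − 179.82°| = 0.18°
0.18° ≤ 2α = 48.46°  →  valid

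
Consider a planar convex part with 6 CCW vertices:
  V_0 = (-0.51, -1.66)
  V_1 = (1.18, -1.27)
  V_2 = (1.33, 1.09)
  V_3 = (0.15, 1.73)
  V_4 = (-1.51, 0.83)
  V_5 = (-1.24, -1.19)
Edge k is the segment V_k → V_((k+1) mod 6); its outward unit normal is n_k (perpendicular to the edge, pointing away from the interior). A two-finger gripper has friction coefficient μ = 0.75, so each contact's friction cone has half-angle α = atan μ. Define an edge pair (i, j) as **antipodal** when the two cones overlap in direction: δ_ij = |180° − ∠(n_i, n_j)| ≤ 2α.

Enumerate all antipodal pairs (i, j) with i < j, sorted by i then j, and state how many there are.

α = atan 0.75 = 36.87°;  2α = 73.74°
n_0 = (+0.2249, -0.9744)
n_1 = (+0.9980, -0.0634)
n_2 = (+0.4768, +0.8790)
n_3 = (-0.4766, +0.8791)
n_4 = (-0.9912, -0.1325)
n_5 = (-0.5413, -0.8408)
  (0,1): δ = 106.63°  ·
  (0,2): δ = 41.47°  ✓
  (0,3): δ = 15.47°  ✓
  (0,4): δ = 84.62°  ·
  (0,5): δ = 134.23°  ·
  (1,2): δ = 114.84°  ·
  (1,3): δ = 57.90°  ✓
  (1,4): δ = 11.25°  ✓
  (1,5): δ = 60.86°  ✓
  (2,3): δ = 123.06°  ·
  (2,4): δ = 53.91°  ✓
  (2,5): δ = 4.30°  ✓
  (3,4): δ = 110.85°  ·
  (3,5): δ = 61.24°  ✓
  (4,5): δ = 130.39°  ·
antipodal pairs: 8

count = 8; pairs: (0,2), (0,3), (1,3), (1,4), (1,5), (2,4), (2,5), (3,5)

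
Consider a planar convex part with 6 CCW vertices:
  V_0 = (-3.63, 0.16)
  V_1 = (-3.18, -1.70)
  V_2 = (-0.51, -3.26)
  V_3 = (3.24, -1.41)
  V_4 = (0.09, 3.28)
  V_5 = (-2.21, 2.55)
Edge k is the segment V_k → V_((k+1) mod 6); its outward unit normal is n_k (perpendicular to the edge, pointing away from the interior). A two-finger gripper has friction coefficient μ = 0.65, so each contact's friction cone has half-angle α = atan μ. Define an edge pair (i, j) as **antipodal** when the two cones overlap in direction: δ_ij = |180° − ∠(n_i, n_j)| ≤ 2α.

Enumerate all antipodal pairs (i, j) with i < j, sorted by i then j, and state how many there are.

α = atan 0.65 = 33.02°;  2α = 66.05°
n_0 = (-0.9720, -0.2352)
n_1 = (-0.5045, -0.8634)
n_2 = (+0.4424, -0.8968)
n_3 = (+0.8301, +0.5576)
n_4 = (-0.3025, +0.9531)
n_5 = (-0.8597, +0.5108)
  (0,1): δ = 133.90°  ·
  (0,2): δ = 77.34°  ·
  (0,3): δ = 20.29°  ✓
  (0,4): δ = 94.01°  ·
  (0,5): δ = 135.68°  ·
  (1,2): δ = 123.44°  ·
  (1,3): δ = 25.82°  ✓
  (1,4): δ = 47.91°  ✓
  (1,5): δ = 89.58°  ·
  (2,3): δ = 82.37°  ·
  (2,4): δ = 8.65°  ✓
  (2,5): δ = 33.03°  ✓
  (3,4): δ = 106.28°  ·
  (3,5): δ = 64.60°  ✓
  (4,5): δ = 138.33°  ·
antipodal pairs: 6

count = 6; pairs: (0,3), (1,3), (1,4), (2,4), (2,5), (3,5)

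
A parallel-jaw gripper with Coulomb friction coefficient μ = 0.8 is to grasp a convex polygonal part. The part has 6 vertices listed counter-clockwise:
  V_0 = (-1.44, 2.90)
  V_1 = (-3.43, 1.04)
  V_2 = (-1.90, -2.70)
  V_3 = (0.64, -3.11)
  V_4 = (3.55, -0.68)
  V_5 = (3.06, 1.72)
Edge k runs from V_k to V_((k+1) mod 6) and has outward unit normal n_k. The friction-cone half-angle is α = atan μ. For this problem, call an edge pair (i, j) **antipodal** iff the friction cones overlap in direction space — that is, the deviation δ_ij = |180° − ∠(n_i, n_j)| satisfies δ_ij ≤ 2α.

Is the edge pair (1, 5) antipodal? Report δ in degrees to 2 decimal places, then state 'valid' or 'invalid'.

α = atan 0.8 = 38.66°;  2α = 77.32°
edge 1: e_1 = (+1.53, -3.74);  n_1 = (-0.9255, -0.3786)
edge 5: e_5 = (-4.50, +1.18);  n_5 = (+0.2536, +0.9673)
∠(n_1, n_5) = 126.94°
δ = |180° − 126.94°| = 53.06°
53.06° ≤ 2α = 77.32°  →  valid

δ = 53.06°, valid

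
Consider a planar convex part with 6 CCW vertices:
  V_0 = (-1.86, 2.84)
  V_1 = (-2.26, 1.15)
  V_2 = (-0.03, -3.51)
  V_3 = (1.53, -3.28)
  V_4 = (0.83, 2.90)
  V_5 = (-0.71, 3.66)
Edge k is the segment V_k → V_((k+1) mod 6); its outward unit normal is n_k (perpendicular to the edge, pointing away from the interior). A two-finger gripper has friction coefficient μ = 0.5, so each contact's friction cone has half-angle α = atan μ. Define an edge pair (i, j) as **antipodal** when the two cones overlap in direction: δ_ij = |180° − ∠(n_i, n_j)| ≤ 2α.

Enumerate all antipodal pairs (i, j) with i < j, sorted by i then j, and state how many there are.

count = 5; pairs: (0,3), (1,3), (1,4), (2,4), (2,5)

α = atan 0.5 = 26.57°;  2α = 53.13°
n_0 = (-0.9731, +0.2303)
n_1 = (-0.9020, -0.4317)
n_2 = (+0.1459, -0.9893)
n_3 = (+0.9936, +0.1125)
n_4 = (+0.4425, +0.8967)
n_5 = (-0.5806, +0.8142)
  (0,1): δ = 141.11°  ·
  (0,2): δ = 68.30°  ·
  (0,3): δ = 19.78°  ✓
  (0,4): δ = 77.05°  ·
  (0,5): δ = 138.81°  ·
  (1,2): δ = 107.19°  ·
  (1,3): δ = 19.11°  ✓
  (1,4): δ = 38.16°  ✓
  (1,5): δ = 99.92°  ·
  (2,3): δ = 91.92°  ·
  (2,4): δ = 34.65°  ✓
  (2,5): δ = 27.10°  ✓
  (3,4): δ = 122.73°  ·
  (3,5): δ = 60.97°  ·
  (4,5): δ = 118.24°  ·
antipodal pairs: 5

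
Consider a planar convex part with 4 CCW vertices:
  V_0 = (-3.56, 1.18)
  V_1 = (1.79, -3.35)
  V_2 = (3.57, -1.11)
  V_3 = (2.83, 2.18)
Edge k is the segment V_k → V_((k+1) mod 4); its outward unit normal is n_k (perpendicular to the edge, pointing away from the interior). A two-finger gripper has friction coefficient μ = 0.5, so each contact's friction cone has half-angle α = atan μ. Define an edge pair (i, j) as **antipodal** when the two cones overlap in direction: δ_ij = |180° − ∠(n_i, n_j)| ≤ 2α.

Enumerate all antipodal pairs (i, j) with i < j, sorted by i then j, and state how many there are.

count = 3; pairs: (0,2), (0,3), (1,3)

α = atan 0.5 = 26.57°;  2α = 53.13°
n_0 = (-0.6462, -0.7632)
n_1 = (+0.7829, -0.6221)
n_2 = (+0.9756, +0.2194)
n_3 = (-0.1546, +0.9880)
  (0,1): δ = 88.22°  ·
  (0,2): δ = 37.07°  ✓
  (0,3): δ = 49.15°  ✓
  (1,2): δ = 128.85°  ·
  (1,3): δ = 42.63°  ✓
  (2,3): δ = 93.78°  ·
antipodal pairs: 3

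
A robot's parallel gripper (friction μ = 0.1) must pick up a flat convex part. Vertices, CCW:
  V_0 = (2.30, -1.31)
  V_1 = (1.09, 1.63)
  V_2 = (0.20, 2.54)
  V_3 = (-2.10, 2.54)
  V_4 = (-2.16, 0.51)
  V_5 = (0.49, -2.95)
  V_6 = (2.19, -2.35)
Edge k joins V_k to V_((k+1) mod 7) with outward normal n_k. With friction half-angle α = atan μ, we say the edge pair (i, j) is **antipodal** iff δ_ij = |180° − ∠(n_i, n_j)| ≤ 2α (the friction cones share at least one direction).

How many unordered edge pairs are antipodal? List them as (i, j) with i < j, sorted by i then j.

count = 2; pairs: (1,4), (3,6)

α = atan 0.1 = 5.71°;  2α = 11.42°
n_0 = (+0.9247, +0.3806)
n_1 = (+0.7149, +0.6992)
n_2 = (+0.0000, +1.0000)
n_3 = (-0.9996, +0.0295)
n_4 = (-0.7939, -0.6080)
n_5 = (+0.3328, -0.9430)
n_6 = (+0.9945, -0.1052)
  (0,1): δ = 158.01°  ·
  (0,2): δ = 112.37°  ·
  (0,3): δ = 24.06°  ·
  (0,4): δ = 15.08°  ·
  (0,5): δ = 87.07°  ·
  (0,6): δ = 151.59°  ·
  (1,2): δ = 134.36°  ·
  (1,3): δ = 46.06°  ·
  (1,4): δ = 6.92°  ✓
  (1,5): δ = 65.08°  ·
  (1,6): δ = 129.60°  ·
  (2,3): δ = 91.69°  ·
  (2,4): δ = 52.55°  ·
  (2,5): δ = 19.44°  ·
  (2,6): δ = 83.96°  ·
  (3,4): δ = 140.86°  ·
  (3,5): δ = 68.87°  ·
  (3,6): δ = 4.34°  ✓
  (4,5): δ = 108.01°  ·
  (4,6): δ = 43.49°  ·
  (5,6): δ = 115.48°  ·
antipodal pairs: 2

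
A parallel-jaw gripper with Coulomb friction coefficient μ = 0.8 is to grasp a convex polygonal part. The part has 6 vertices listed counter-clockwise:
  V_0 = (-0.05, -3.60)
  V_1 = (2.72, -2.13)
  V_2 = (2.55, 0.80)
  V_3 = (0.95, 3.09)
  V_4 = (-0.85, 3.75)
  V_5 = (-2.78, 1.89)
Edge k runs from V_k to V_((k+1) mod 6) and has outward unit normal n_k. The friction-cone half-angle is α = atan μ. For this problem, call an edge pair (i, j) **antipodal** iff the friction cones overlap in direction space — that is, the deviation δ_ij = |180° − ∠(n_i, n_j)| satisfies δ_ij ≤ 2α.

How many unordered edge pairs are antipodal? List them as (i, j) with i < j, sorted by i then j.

count = 6; pairs: (0,3), (0,4), (1,4), (1,5), (2,5), (3,5)

α = atan 0.8 = 38.66°;  2α = 77.32°
n_0 = (+0.4688, -0.8833)
n_1 = (+0.9983, +0.0579)
n_2 = (+0.8197, +0.5727)
n_3 = (+0.3443, +0.9389)
n_4 = (-0.6939, +0.7200)
n_5 = (-0.8954, -0.4453)
  (0,1): δ = 114.63°  ·
  (0,2): δ = 83.01°  ·
  (0,3): δ = 48.09°  ✓
  (0,4): δ = 15.99°  ✓
  (0,5): δ = 88.49°  ·
  (1,2): δ = 148.38°  ·
  (1,3): δ = 113.46°  ·
  (1,4): δ = 49.38°  ✓
  (1,5): δ = 23.12°  ✓
  (2,3): δ = 145.08°  ·
  (2,4): δ = 81.00°  ·
  (2,5): δ = 8.50°  ✓
  (3,4): δ = 115.92°  ·
  (3,5): δ = 43.42°  ✓
  (4,5): δ = 107.50°  ·
antipodal pairs: 6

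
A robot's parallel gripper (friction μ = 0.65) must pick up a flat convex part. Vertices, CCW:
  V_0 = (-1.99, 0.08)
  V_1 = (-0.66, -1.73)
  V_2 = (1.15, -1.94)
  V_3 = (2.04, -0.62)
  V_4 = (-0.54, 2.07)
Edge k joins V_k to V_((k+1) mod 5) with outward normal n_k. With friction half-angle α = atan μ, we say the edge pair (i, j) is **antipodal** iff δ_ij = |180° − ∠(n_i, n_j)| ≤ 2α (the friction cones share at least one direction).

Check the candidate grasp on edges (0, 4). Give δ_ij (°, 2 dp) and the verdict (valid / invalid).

δ = 107.61°, invalid

α = atan 0.65 = 33.02°;  2α = 66.05°
edge 0: e_0 = (+1.33, -1.81);  n_0 = (-0.8058, -0.5921)
edge 4: e_4 = (-1.45, -1.99);  n_4 = (-0.8082, +0.5889)
∠(n_0, n_4) = 72.39°
δ = |180° − 72.39°| = 107.61°
107.61° > 2α = 66.05°  →  invalid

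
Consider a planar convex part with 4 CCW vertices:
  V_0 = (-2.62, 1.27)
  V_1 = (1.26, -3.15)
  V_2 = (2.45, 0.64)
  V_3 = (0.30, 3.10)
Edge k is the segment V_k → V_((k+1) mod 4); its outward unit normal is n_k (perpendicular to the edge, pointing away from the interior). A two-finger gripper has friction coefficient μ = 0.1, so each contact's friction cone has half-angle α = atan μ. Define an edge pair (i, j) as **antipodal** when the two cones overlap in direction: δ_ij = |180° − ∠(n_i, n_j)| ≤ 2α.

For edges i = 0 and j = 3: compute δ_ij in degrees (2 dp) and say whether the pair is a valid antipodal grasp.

α = atan 0.1 = 5.71°;  2α = 11.42°
edge 0: e_0 = (+3.88, -4.42);  n_0 = (-0.7515, -0.6597)
edge 3: e_3 = (-2.92, -1.83);  n_3 = (-0.5310, +0.8473)
∠(n_0, n_3) = 99.20°
δ = |180° − 99.20°| = 80.80°
80.80° > 2α = 11.42°  →  invalid

δ = 80.80°, invalid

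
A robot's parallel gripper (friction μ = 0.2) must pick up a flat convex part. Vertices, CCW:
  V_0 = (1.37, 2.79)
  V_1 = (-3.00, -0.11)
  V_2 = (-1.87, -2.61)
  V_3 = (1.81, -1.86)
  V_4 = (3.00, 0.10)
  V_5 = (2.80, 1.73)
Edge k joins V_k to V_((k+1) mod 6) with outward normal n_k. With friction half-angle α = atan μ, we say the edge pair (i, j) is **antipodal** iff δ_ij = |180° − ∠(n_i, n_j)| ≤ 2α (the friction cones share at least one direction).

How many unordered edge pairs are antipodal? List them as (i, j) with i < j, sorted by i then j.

α = atan 0.2 = 11.31°;  2α = 22.62°
n_0 = (-0.5529, +0.8332)
n_1 = (-0.9112, -0.4119)
n_2 = (+0.1997, -0.9799)
n_3 = (+0.8548, -0.5190)
n_4 = (+0.9926, +0.1218)
n_5 = (+0.5955, +0.8034)
  (0,1): δ = 99.25°  ·
  (0,2): δ = 22.05°  ✓
  (0,3): δ = 25.17°  ·
  (0,4): δ = 63.43°  ·
  (0,5): δ = 109.88°  ·
  (1,2): δ = 102.80°  ·
  (1,3): δ = 55.59°  ·
  (1,4): δ = 17.33°  ✓
  (1,5): δ = 29.13°  ·
  (2,3): δ = 132.78°  ·
  (2,4): δ = 94.52°  ·
  (2,5): δ = 48.07°  ·
  (3,4): δ = 141.74°  ·
  (3,5): δ = 95.28°  ·
  (4,5): δ = 133.54°  ·
antipodal pairs: 2

count = 2; pairs: (0,2), (1,4)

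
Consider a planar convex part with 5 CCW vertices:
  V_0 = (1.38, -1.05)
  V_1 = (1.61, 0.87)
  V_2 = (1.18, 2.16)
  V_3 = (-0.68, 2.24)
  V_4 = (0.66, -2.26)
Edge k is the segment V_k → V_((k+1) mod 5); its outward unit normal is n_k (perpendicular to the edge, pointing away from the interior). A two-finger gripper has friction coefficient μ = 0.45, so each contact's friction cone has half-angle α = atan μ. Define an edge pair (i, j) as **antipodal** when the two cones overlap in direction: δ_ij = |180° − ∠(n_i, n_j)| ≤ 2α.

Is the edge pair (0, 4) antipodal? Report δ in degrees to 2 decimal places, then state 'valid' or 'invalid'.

δ = 156.08°, invalid

α = atan 0.45 = 24.23°;  2α = 48.46°
edge 0: e_0 = (+0.23, +1.92);  n_0 = (+0.9929, -0.1189)
edge 4: e_4 = (+0.72, +1.21);  n_4 = (+0.8594, -0.5114)
∠(n_0, n_4) = 23.92°
δ = |180° − 23.92°| = 156.08°
156.08° > 2α = 48.46°  →  invalid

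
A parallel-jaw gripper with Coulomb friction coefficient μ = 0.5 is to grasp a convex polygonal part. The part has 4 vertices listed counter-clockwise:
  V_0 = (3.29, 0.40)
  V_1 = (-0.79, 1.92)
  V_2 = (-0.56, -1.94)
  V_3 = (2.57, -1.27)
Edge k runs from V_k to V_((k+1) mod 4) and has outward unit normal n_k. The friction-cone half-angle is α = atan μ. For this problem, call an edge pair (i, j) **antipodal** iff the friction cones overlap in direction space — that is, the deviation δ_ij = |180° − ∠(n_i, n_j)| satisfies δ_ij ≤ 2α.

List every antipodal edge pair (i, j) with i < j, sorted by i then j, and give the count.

α = atan 0.5 = 26.57°;  2α = 53.13°
n_0 = (+0.3491, +0.9371)
n_1 = (-0.9982, -0.0595)
n_2 = (+0.2093, -0.9778)
n_3 = (+0.9183, -0.3959)
  (0,1): δ = 66.16°  ·
  (0,2): δ = 32.52°  ✓
  (0,3): δ = 87.11°  ·
  (1,2): δ = 81.33°  ·
  (1,3): δ = 26.73°  ✓
  (2,3): δ = 125.40°  ·
antipodal pairs: 2

count = 2; pairs: (0,2), (1,3)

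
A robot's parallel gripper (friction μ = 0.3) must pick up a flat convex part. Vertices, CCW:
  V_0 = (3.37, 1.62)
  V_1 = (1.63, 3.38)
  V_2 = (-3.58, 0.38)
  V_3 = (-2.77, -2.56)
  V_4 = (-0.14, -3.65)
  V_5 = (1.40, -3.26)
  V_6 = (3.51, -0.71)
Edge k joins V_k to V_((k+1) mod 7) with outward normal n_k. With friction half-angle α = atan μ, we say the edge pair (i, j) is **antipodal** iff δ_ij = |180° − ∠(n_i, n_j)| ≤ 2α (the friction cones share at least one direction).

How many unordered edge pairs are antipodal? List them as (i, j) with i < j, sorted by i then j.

α = atan 0.3 = 16.70°;  2α = 33.40°
n_0 = (+0.7111, +0.7031)
n_1 = (-0.4990, +0.8666)
n_2 = (-0.9641, -0.2656)
n_3 = (-0.3829, -0.9238)
n_4 = (+0.2455, -0.9694)
n_5 = (+0.7704, -0.6375)
n_6 = (+0.9982, +0.0600)
  (0,1): δ = 104.74°  ·
  (0,2): δ = 29.27°  ✓
  (0,3): δ = 22.82°  ✓
  (0,4): δ = 59.54°  ·
  (0,5): δ = 95.72°  ·
  (0,6): δ = 138.77°  ·
  (1,2): δ = 104.53°  ·
  (1,3): δ = 52.45°  ·
  (1,4): δ = 15.72°  ✓
  (1,5): δ = 20.46°  ✓
  (1,6): δ = 63.50°  ·
  (2,3): δ = 127.91°  ·
  (2,4): δ = 91.19°  ·
  (2,5): δ = 55.01°  ·
  (2,6): δ = 11.96°  ✓
  (3,4): δ = 143.28°  ·
  (3,5): δ = 107.09°  ·
  (3,6): δ = 64.05°  ·
  (4,5): δ = 143.82°  ·
  (4,6): δ = 100.77°  ·
  (5,6): δ = 136.96°  ·
antipodal pairs: 5

count = 5; pairs: (0,2), (0,3), (1,4), (1,5), (2,6)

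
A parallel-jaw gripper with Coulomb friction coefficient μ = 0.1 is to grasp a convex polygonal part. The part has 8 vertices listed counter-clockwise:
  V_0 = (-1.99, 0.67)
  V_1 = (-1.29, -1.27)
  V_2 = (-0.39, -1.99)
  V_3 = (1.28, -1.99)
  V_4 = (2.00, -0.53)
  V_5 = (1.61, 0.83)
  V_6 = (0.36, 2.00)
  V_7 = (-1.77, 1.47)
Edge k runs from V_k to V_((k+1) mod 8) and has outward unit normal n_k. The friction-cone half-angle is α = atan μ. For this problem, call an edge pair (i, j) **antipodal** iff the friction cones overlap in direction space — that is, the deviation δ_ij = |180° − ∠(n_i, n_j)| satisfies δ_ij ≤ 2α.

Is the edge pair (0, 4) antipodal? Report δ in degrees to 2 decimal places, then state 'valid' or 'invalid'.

δ = 3.84°, valid

α = atan 0.1 = 5.71°;  2α = 11.42°
edge 0: e_0 = (+0.70, -1.94);  n_0 = (-0.9406, -0.3394)
edge 4: e_4 = (-0.39, +1.36);  n_4 = (+0.9613, +0.2757)
∠(n_0, n_4) = 176.16°
δ = |180° − 176.16°| = 3.84°
3.84° ≤ 2α = 11.42°  →  valid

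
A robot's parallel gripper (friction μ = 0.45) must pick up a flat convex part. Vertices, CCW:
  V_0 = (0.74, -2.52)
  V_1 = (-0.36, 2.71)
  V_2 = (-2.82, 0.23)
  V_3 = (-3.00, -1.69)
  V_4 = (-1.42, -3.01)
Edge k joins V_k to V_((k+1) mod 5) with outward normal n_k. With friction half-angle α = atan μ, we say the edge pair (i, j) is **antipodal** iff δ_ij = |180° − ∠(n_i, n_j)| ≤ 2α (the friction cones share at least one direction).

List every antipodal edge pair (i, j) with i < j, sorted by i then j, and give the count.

α = atan 0.45 = 24.23°;  2α = 48.46°
n_0 = (+0.9786, +0.2058)
n_1 = (-0.7100, +0.7042)
n_2 = (-0.9956, +0.0933)
n_3 = (-0.6411, -0.7674)
n_4 = (+0.2212, -0.9752)
  (0,1): δ = 56.65°  ·
  (0,2): δ = 17.23°  ✓
  (0,3): δ = 38.25°  ✓
  (0,4): δ = 90.90°  ·
  (1,2): δ = 140.59°  ·
  (1,3): δ = 85.11°  ·
  (1,4): δ = 32.45°  ✓
  (2,3): δ = 124.52°  ·
  (2,4): δ = 71.86°  ·
  (3,4): δ = 127.34°  ·
antipodal pairs: 3

count = 3; pairs: (0,2), (0,3), (1,4)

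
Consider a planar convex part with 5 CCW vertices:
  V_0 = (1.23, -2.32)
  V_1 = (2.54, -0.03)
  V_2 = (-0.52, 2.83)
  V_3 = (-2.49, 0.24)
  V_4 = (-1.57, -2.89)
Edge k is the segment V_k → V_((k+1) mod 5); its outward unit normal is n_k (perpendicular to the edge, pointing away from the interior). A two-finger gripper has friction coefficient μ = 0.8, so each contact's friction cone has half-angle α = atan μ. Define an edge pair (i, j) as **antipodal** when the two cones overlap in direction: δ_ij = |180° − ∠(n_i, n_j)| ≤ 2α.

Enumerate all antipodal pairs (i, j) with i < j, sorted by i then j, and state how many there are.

count = 5; pairs: (0,2), (0,3), (1,3), (1,4), (2,4)

α = atan 0.8 = 38.66°;  2α = 77.32°
n_0 = (+0.8680, -0.4965)
n_1 = (+0.6828, +0.7306)
n_2 = (-0.7959, +0.6054)
n_3 = (-0.9594, -0.2820)
n_4 = (+0.1995, -0.9799)
  (0,1): δ = 103.29°  ·
  (0,2): δ = 7.49°  ✓
  (0,3): δ = 46.15°  ✓
  (0,4): δ = 131.28°  ·
  (1,2): δ = 84.19°  ·
  (1,3): δ = 30.56°  ✓
  (1,4): δ = 54.57°  ✓
  (2,3): δ = 126.36°  ·
  (2,4): δ = 41.24°  ✓
  (3,4): δ = 94.87°  ·
antipodal pairs: 5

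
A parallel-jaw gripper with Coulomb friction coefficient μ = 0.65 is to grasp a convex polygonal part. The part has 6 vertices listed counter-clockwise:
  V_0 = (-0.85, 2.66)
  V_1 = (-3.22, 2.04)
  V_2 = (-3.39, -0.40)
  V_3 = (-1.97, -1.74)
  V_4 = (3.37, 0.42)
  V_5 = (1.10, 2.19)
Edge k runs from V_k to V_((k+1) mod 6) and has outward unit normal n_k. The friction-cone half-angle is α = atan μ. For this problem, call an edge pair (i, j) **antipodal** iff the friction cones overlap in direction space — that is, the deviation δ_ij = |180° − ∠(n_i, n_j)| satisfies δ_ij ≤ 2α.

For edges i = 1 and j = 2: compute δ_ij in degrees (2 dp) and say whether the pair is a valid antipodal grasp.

α = atan 0.65 = 33.02°;  2α = 66.05°
edge 1: e_1 = (-0.17, -2.44);  n_1 = (-0.9976, +0.0695)
edge 2: e_2 = (+1.42, -1.34);  n_2 = (-0.6863, -0.7273)
∠(n_1, n_2) = 50.65°
δ = |180° − 50.65°| = 129.35°
129.35° > 2α = 66.05°  →  invalid

δ = 129.35°, invalid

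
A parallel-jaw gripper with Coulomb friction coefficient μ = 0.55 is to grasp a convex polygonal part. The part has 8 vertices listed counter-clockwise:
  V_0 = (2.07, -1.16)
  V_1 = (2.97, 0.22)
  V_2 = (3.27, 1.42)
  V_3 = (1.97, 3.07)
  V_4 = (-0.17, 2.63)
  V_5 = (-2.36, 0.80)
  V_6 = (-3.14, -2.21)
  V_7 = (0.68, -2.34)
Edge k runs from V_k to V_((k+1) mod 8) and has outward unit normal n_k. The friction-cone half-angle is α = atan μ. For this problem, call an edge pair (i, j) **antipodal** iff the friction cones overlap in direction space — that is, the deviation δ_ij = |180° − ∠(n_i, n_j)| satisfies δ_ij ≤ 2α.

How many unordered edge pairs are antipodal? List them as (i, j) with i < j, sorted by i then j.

count = 12; pairs: (0,3), (0,4), (0,5), (1,4), (1,5), (2,5), (2,6), (3,6), (3,7), (4,6), (4,7), (5,7)

α = atan 0.55 = 28.81°;  2α = 57.62°
n_0 = (+0.8376, -0.5463)
n_1 = (+0.9701, -0.2425)
n_2 = (+0.7855, +0.6189)
n_3 = (-0.2014, +0.9795)
n_4 = (-0.6412, +0.7674)
n_5 = (-0.9680, +0.2509)
n_6 = (-0.0340, -0.9994)
n_7 = (+0.6472, -0.7623)
  (0,1): δ = 160.92°  ·
  (0,2): δ = 108.65°  ·
  (0,3): δ = 45.27°  ✓
  (0,4): δ = 17.01°  ✓
  (0,5): δ = 18.58°  ✓
  (0,6): δ = 121.16°  ·
  (0,7): δ = 163.44°  ·
  (1,2): δ = 127.73°  ·
  (1,3): δ = 64.35°  ·
  (1,4): δ = 36.08°  ✓
  (1,5): δ = 0.49°  ✓
  (1,6): δ = 102.09°  ·
  (1,7): δ = 144.36°  ·
  (2,3): δ = 116.62°  ·
  (2,4): δ = 88.35°  ·
  (2,5): δ = 52.76°  ✓
  (2,6): δ = 49.82°  ✓
  (2,7): δ = 92.09°  ·
  (3,4): δ = 151.74°  ·
  (3,5): δ = 116.15°  ·
  (3,6): δ = 13.57°  ✓
  (3,7): δ = 28.71°  ✓
  (4,5): δ = 144.41°  ·
  (4,6): δ = 41.83°  ✓
  (4,7): δ = 0.45°  ✓
  (5,6): δ = 77.42°  ·
  (5,7): δ = 35.14°  ✓
  (6,7): δ = 137.72°  ·
antipodal pairs: 12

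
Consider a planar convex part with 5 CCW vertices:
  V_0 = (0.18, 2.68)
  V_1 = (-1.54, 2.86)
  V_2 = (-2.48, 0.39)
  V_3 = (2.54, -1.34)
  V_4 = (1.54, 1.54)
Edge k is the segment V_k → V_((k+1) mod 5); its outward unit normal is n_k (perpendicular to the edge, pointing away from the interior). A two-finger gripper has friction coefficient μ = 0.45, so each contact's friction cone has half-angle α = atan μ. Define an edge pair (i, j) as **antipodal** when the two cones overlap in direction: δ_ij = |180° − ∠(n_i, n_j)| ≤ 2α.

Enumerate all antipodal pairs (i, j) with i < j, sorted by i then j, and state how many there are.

α = atan 0.45 = 24.23°;  2α = 48.46°
n_0 = (+0.1041, +0.9946)
n_1 = (-0.9346, +0.3557)
n_2 = (-0.3258, -0.9454)
n_3 = (+0.9447, +0.3280)
n_4 = (+0.6424, +0.7664)
  (0,1): δ = 104.86°  ·
  (0,2): δ = 13.04°  ✓
  (0,3): δ = 115.12°  ·
  (0,4): δ = 146.00°  ·
  (1,2): δ = 88.18°  ·
  (1,3): δ = 39.98°  ✓
  (1,4): δ = 70.86°  ·
  (2,3): δ = 51.84°  ·
  (2,4): δ = 20.96°  ✓
  (3,4): δ = 149.12°  ·
antipodal pairs: 3

count = 3; pairs: (0,2), (1,3), (2,4)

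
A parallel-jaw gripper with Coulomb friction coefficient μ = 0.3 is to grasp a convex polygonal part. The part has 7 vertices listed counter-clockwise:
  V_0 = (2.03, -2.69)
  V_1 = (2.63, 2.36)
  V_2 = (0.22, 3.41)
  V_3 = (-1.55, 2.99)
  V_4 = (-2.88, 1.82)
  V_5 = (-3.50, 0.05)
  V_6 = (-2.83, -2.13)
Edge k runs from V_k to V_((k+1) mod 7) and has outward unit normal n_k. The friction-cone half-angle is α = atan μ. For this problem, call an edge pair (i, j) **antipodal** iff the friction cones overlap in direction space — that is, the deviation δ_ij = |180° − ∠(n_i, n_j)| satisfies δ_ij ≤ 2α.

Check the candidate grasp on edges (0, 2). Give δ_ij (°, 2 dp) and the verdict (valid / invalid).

α = atan 0.3 = 16.70°;  2α = 33.40°
edge 0: e_0 = (+0.60, +5.05);  n_0 = (+0.9930, -0.1180)
edge 2: e_2 = (-1.77, -0.42);  n_2 = (-0.2309, +0.9730)
∠(n_0, n_2) = 110.12°
δ = |180° − 110.12°| = 69.88°
69.88° > 2α = 33.40°  →  invalid

δ = 69.88°, invalid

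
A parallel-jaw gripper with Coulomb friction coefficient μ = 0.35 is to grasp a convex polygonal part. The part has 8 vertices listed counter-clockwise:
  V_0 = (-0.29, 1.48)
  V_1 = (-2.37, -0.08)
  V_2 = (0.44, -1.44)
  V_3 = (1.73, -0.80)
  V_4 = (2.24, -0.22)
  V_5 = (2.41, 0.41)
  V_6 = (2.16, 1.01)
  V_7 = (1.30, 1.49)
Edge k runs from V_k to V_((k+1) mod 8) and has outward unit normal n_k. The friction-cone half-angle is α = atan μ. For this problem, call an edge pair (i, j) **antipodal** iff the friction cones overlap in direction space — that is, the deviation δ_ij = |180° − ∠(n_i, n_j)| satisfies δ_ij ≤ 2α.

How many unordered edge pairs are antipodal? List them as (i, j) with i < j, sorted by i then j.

α = atan 0.35 = 19.29°;  2α = 38.58°
n_0 = (-0.6000, +0.8000)
n_1 = (-0.4356, -0.9001)
n_2 = (+0.4444, -0.8958)
n_3 = (+0.7510, -0.6603)
n_4 = (+0.9655, -0.2605)
n_5 = (+0.9231, +0.3846)
n_6 = (+0.4874, +0.8732)
n_7 = (-0.0063, +1.0000)
  (0,1): δ = 62.70°  ·
  (0,2): δ = 10.48°  ✓
  (0,3): δ = 11.80°  ✓
  (0,4): δ = 38.03°  ✓
  (0,5): δ = 75.75°  ·
  (0,6): δ = 113.96°  ·
  (0,7): δ = 143.49°  ·
  (1,2): δ = 127.79°  ·
  (1,3): δ = 105.50°  ·
  (1,4): δ = 79.27°  ·
  (1,5): δ = 41.55°  ·
  (1,6): δ = 3.34°  ✓
  (1,7): δ = 26.19°  ✓
  (2,3): δ = 157.71°  ·
  (2,4): δ = 131.49°  ·
  (2,5): δ = 93.77°  ·
  (2,6): δ = 55.55°  ·
  (2,7): δ = 26.03°  ✓
  (3,4): δ = 153.78°  ·
  (3,5): δ = 116.05°  ·
  (3,6): δ = 77.84°  ·
  (3,7): δ = 48.31°  ·
  (4,5): δ = 142.28°  ·
  (4,6): δ = 104.07°  ·
  (4,7): δ = 74.54°  ·
  (5,6): δ = 141.79°  ·
  (5,7): δ = 112.26°  ·
  (6,7): δ = 150.47°  ·
antipodal pairs: 6

count = 6; pairs: (0,2), (0,3), (0,4), (1,6), (1,7), (2,7)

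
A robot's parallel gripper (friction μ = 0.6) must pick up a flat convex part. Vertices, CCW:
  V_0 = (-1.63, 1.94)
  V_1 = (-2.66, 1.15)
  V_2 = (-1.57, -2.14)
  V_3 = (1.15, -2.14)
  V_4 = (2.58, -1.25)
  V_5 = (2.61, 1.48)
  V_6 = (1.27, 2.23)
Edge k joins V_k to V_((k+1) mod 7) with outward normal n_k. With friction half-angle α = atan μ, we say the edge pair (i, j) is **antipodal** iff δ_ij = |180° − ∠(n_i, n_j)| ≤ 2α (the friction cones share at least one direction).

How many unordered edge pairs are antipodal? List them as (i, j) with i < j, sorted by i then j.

count = 9; pairs: (0,2), (0,3), (0,4), (1,4), (1,5), (2,5), (2,6), (3,5), (3,6)

α = atan 0.6 = 30.96°;  2α = 61.93°
n_0 = (-0.6086, +0.7935)
n_1 = (-0.9493, -0.3145)
n_2 = (+0.0000, -1.0000)
n_3 = (+0.5284, -0.8490)
n_4 = (+0.9999, -0.0110)
n_5 = (+0.4884, +0.8726)
n_6 = (-0.0995, +0.9950)
  (0,1): δ = 109.16°  ·
  (0,2): δ = 37.49°  ✓
  (0,3): δ = 5.59°  ✓
  (0,4): δ = 51.88°  ✓
  (0,5): δ = 113.28°  ·
  (0,6): δ = 148.22°  ·
  (1,2): δ = 108.33°  ·
  (1,3): δ = 76.43°  ·
  (1,4): δ = 18.96°  ✓
  (1,5): δ = 42.43°  ✓
  (1,6): δ = 77.38°  ·
  (2,3): δ = 148.10°  ·
  (2,4): δ = 90.63°  ·
  (2,5): δ = 29.24°  ✓
  (2,6): δ = 5.71°  ✓
  (3,4): δ = 122.53°  ·
  (3,5): δ = 61.13°  ✓
  (3,6): δ = 26.19°  ✓
  (4,5): δ = 118.61°  ·
  (4,6): δ = 83.66°  ·
  (5,6): δ = 145.05°  ·
antipodal pairs: 9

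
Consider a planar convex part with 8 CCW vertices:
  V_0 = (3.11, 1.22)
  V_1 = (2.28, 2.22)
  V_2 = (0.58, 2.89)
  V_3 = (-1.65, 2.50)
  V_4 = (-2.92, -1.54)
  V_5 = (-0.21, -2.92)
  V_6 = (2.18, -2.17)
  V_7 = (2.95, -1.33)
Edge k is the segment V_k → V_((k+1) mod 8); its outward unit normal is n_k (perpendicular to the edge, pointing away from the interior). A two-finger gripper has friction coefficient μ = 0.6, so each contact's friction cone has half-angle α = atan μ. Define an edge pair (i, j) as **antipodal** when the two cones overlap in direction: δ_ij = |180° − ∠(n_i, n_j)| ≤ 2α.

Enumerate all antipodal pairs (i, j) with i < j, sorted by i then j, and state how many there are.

α = atan 0.6 = 30.96°;  2α = 61.93°
n_0 = (+0.7695, +0.6387)
n_1 = (+0.3667, +0.9304)
n_2 = (-0.1723, +0.9850)
n_3 = (-0.9540, +0.2999)
n_4 = (-0.4538, -0.8911)
n_5 = (+0.2994, -0.9541)
n_6 = (+0.7372, -0.6757)
n_7 = (+0.9980, -0.0626)
  (0,1): δ = 151.20°  ·
  (0,2): δ = 119.77°  ·
  (0,3): δ = 57.14°  ✓
  (0,4): δ = 23.32°  ✓
  (0,5): δ = 67.73°  ·
  (0,6): δ = 97.80°  ·
  (0,7): δ = 136.72°  ·
  (1,2): δ = 148.57°  ·
  (1,3): δ = 85.94°  ·
  (1,4): δ = 5.48°  ✓
  (1,5): δ = 38.93°  ✓
  (1,6): δ = 69.00°  ·
  (1,7): δ = 107.92°  ·
  (2,3): δ = 117.37°  ·
  (2,4): δ = 36.91°  ✓
  (2,5): δ = 7.50°  ✓
  (2,6): δ = 37.57°  ✓
  (2,7): δ = 76.49°  ·
  (3,4): δ = 99.54°  ·
  (3,5): δ = 55.13°  ✓
  (3,6): δ = 25.06°  ✓
  (3,7): δ = 13.86°  ✓
  (4,5): δ = 135.59°  ·
  (4,6): δ = 105.52°  ·
  (4,7): δ = 66.60°  ·
  (5,6): δ = 149.93°  ·
  (5,7): δ = 111.01°  ·
  (6,7): δ = 141.08°  ·
antipodal pairs: 10

count = 10; pairs: (0,3), (0,4), (1,4), (1,5), (2,4), (2,5), (2,6), (3,5), (3,6), (3,7)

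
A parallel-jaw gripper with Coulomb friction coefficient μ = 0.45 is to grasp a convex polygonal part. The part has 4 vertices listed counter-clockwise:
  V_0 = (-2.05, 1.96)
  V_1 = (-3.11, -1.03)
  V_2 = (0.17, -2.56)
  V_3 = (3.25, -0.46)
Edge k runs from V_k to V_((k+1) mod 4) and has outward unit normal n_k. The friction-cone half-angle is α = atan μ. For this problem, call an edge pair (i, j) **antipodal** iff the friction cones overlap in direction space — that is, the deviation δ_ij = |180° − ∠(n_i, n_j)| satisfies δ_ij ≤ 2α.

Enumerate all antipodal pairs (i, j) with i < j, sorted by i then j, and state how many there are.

α = atan 0.45 = 24.23°;  2α = 48.46°
n_0 = (-0.9425, +0.3341)
n_1 = (-0.4227, -0.9063)
n_2 = (+0.5633, -0.8262)
n_3 = (+0.4154, +0.9097)
  (0,1): δ = 95.49°  ·
  (0,2): δ = 36.19°  ✓
  (0,3): δ = 84.98°  ·
  (1,2): δ = 120.71°  ·
  (1,3): δ = 0.47°  ✓
  (2,3): δ = 58.83°  ·
antipodal pairs: 2

count = 2; pairs: (0,2), (1,3)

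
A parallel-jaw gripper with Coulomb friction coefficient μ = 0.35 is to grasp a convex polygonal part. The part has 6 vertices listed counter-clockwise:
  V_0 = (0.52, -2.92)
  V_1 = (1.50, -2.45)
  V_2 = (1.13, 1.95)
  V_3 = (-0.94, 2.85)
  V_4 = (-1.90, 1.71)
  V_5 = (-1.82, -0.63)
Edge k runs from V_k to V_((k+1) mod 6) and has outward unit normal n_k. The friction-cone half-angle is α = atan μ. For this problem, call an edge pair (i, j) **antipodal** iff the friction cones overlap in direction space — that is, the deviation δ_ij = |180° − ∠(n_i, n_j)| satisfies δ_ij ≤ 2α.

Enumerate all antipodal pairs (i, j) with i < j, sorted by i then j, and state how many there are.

count = 3; pairs: (0,3), (1,4), (2,5)

α = atan 0.35 = 19.29°;  2α = 38.58°
n_0 = (+0.4324, -0.9017)
n_1 = (+0.9965, +0.0838)
n_2 = (+0.3987, +0.9171)
n_3 = (-0.7649, +0.6441)
n_4 = (-0.9994, -0.0342)
n_5 = (-0.6994, -0.7147)
  (0,1): δ = 110.82°  ·
  (0,2): δ = 49.12°  ·
  (0,3): δ = 24.28°  ✓
  (0,4): δ = 66.34°  ·
  (0,5): δ = 110.00°  ·
  (1,2): δ = 118.31°  ·
  (1,3): δ = 44.91°  ·
  (1,4): δ = 2.85°  ✓
  (1,5): δ = 40.81°  ·
  (2,3): δ = 106.60°  ·
  (2,4): δ = 64.54°  ·
  (2,5): δ = 20.88°  ✓
  (3,4): δ = 137.94°  ·
  (3,5): δ = 94.28°  ·
  (4,5): δ = 136.34°  ·
antipodal pairs: 3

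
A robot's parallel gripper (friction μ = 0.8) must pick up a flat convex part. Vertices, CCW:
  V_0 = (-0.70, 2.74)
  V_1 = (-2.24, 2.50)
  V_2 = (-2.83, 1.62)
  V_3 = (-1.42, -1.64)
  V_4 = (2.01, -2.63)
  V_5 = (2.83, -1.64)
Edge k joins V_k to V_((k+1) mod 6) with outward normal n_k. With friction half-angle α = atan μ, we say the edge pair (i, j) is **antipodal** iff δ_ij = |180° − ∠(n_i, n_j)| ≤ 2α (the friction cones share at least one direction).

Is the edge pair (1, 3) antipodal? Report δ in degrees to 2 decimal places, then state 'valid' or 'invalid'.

δ = 72.26°, valid

α = atan 0.8 = 38.66°;  2α = 77.32°
edge 1: e_1 = (-0.59, -0.88);  n_1 = (-0.8306, +0.5569)
edge 3: e_3 = (+3.43, -0.99);  n_3 = (-0.2773, -0.9608)
∠(n_1, n_3) = 107.74°
δ = |180° − 107.74°| = 72.26°
72.26° ≤ 2α = 77.32°  →  valid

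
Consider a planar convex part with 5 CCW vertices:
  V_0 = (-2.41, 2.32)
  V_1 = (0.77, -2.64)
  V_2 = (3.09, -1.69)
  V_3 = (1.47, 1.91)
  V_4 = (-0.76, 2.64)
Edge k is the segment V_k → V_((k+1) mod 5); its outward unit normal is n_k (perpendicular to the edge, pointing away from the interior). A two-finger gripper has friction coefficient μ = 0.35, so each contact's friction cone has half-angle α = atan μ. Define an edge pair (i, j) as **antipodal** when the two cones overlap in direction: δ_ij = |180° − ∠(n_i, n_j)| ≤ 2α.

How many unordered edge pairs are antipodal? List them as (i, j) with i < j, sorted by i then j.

α = atan 0.35 = 19.29°;  2α = 38.58°
n_0 = (-0.8418, -0.5397)
n_1 = (+0.3789, -0.9254)
n_2 = (+0.9119, +0.4104)
n_3 = (+0.3111, +0.9504)
n_4 = (-0.1904, +0.9817)
  (0,1): δ = 100.40°  ·
  (0,2): δ = 8.44°  ✓
  (0,3): δ = 39.21°  ·
  (0,4): δ = 68.31°  ·
  (1,2): δ = 88.04°  ·
  (1,3): δ = 40.39°  ·
  (1,4): δ = 11.29°  ✓
  (2,3): δ = 132.35°  ·
  (2,4): δ = 103.25°  ·
  (3,4): δ = 150.90°  ·
antipodal pairs: 2

count = 2; pairs: (0,2), (1,4)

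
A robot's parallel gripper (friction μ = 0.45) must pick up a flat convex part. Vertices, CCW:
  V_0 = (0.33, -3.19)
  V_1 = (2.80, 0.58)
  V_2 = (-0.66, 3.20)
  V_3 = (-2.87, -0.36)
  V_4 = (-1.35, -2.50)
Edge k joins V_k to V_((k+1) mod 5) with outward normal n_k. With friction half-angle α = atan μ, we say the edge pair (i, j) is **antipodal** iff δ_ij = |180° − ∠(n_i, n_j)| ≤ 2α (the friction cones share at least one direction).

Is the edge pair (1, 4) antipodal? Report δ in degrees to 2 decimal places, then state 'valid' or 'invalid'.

δ = 14.81°, valid

α = atan 0.45 = 24.23°;  2α = 48.46°
edge 1: e_1 = (-3.46, +2.62);  n_1 = (+0.6037, +0.7972)
edge 4: e_4 = (+1.68, -0.69);  n_4 = (-0.3799, -0.9250)
∠(n_1, n_4) = 165.19°
δ = |180° − 165.19°| = 14.81°
14.81° ≤ 2α = 48.46°  →  valid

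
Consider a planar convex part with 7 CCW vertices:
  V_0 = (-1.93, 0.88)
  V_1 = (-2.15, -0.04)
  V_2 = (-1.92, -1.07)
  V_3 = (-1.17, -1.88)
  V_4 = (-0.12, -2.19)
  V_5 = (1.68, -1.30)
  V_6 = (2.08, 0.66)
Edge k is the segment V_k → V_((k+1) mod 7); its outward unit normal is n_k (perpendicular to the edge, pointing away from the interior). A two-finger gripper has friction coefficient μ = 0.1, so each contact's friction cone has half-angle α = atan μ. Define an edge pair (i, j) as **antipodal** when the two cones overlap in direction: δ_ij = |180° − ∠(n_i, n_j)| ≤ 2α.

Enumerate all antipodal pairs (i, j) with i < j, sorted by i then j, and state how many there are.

α = atan 0.1 = 5.71°;  2α = 11.42°
n_0 = (-0.9726, +0.2326)
n_1 = (-0.9760, -0.2179)
n_2 = (-0.7338, -0.6794)
n_3 = (-0.2832, -0.9591)
n_4 = (+0.4432, -0.8964)
n_5 = (+0.9798, -0.2000)
n_6 = (+0.0548, +0.9985)
  (0,1): δ = 153.96°  ·
  (0,2): δ = 123.75°  ·
  (0,3): δ = 93.00°  ·
  (0,4): δ = 50.24°  ·
  (0,5): δ = 1.91°  ✓
  (0,6): δ = 100.31°  ·
  (1,2): δ = 149.79°  ·
  (1,3): δ = 119.04°  ·
  (1,4): δ = 76.28°  ·
  (1,5): δ = 24.12°  ·
  (1,6): δ = 74.27°  ·
  (2,3): δ = 149.25°  ·
  (2,4): δ = 106.49°  ·
  (2,5): δ = 54.33°  ·
  (2,6): δ = 44.06°  ·
  (3,4): δ = 137.24°  ·
  (3,5): δ = 85.09°  ·
  (3,6): δ = 13.31°  ·
  (4,5): δ = 127.84°  ·
  (4,6): δ = 29.45°  ·
  (5,6): δ = 81.61°  ·
antipodal pairs: 1

count = 1; pairs: (0,5)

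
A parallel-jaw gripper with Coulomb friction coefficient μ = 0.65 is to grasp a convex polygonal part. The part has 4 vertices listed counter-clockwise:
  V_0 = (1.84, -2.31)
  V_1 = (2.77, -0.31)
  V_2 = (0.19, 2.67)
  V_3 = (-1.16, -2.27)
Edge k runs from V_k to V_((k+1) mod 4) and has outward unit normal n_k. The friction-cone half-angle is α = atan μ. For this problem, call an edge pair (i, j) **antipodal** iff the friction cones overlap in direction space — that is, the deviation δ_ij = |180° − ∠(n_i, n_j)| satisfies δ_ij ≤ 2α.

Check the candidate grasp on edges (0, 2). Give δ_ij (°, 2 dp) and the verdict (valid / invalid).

α = atan 0.65 = 33.02°;  2α = 66.05°
edge 0: e_0 = (+0.93, +2.00);  n_0 = (+0.9068, -0.4216)
edge 2: e_2 = (-1.35, -4.94);  n_2 = (-0.9646, +0.2636)
∠(n_0, n_2) = 170.35°
δ = |180° − 170.35°| = 9.65°
9.65° ≤ 2α = 66.05°  →  valid

δ = 9.65°, valid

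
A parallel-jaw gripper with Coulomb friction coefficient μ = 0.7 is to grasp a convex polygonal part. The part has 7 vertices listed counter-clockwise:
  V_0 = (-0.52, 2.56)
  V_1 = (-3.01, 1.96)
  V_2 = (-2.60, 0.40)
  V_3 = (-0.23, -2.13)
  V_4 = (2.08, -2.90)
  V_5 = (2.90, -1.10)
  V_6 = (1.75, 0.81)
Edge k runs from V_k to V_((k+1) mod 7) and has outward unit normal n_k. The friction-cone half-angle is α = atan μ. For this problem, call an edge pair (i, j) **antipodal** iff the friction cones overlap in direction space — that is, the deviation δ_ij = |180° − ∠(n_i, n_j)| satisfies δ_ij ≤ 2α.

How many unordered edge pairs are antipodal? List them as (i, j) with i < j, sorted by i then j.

α = atan 0.7 = 34.99°;  2α = 69.98°
n_0 = (-0.2343, +0.9722)
n_1 = (-0.9672, -0.2542)
n_2 = (-0.7298, -0.6837)
n_3 = (-0.3162, -0.9487)
n_4 = (+0.9100, -0.4146)
n_5 = (+0.8567, +0.5158)
n_6 = (+0.6106, +0.7920)
  (0,1): δ = 88.82°  ·
  (0,2): δ = 60.42°  ✓
  (0,3): δ = 31.98°  ✓
  (0,4): δ = 51.96°  ✓
  (0,5): δ = 107.50°  ·
  (0,6): δ = 128.82°  ·
  (1,2): δ = 151.60°  ·
  (1,3): δ = 123.16°  ·
  (1,4): δ = 39.22°  ✓
  (1,5): δ = 16.33°  ✓
  (1,6): δ = 37.64°  ✓
  (2,3): δ = 151.56°  ·
  (2,4): δ = 67.62°  ✓
  (2,5): δ = 12.08°  ✓
  (2,6): δ = 9.24°  ✓
  (3,4): δ = 96.06°  ·
  (3,5): δ = 40.51°  ✓
  (3,6): δ = 19.19°  ✓
  (4,5): δ = 124.46°  ·
  (4,6): δ = 103.14°  ·
  (5,6): δ = 158.68°  ·
antipodal pairs: 11

count = 11; pairs: (0,2), (0,3), (0,4), (1,4), (1,5), (1,6), (2,4), (2,5), (2,6), (3,5), (3,6)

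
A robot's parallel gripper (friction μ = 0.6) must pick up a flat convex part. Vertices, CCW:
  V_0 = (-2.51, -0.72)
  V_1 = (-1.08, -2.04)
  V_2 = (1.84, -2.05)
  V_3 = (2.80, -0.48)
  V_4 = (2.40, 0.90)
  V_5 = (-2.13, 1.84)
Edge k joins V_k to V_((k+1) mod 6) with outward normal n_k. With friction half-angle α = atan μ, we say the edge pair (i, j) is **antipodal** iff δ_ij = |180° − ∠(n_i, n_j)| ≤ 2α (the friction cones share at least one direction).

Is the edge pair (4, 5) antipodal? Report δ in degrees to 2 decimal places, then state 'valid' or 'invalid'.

δ = 86.72°, invalid

α = atan 0.6 = 30.96°;  2α = 61.93°
edge 4: e_4 = (-4.53, +0.94);  n_4 = (+0.2032, +0.9791)
edge 5: e_5 = (-0.38, -2.56);  n_5 = (-0.9892, +0.1468)
∠(n_4, n_5) = 93.28°
δ = |180° − 93.28°| = 86.72°
86.72° > 2α = 61.93°  →  invalid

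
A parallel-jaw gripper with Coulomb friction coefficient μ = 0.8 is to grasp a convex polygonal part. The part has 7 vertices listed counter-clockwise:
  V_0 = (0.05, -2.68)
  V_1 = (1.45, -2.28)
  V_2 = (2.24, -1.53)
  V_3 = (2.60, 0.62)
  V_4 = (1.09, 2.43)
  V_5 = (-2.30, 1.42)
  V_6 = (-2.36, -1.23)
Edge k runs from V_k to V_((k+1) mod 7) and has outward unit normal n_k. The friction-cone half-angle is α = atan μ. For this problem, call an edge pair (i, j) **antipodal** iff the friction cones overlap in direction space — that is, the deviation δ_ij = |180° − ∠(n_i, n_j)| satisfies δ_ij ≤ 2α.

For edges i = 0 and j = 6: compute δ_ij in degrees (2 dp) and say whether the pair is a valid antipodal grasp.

α = atan 0.8 = 38.66°;  2α = 77.32°
edge 0: e_0 = (+1.40, +0.40);  n_0 = (+0.2747, -0.9615)
edge 6: e_6 = (+2.41, -1.45);  n_6 = (-0.5155, -0.8569)
∠(n_0, n_6) = 46.98°
δ = |180° − 46.98°| = 133.02°
133.02° > 2α = 77.32°  →  invalid

δ = 133.02°, invalid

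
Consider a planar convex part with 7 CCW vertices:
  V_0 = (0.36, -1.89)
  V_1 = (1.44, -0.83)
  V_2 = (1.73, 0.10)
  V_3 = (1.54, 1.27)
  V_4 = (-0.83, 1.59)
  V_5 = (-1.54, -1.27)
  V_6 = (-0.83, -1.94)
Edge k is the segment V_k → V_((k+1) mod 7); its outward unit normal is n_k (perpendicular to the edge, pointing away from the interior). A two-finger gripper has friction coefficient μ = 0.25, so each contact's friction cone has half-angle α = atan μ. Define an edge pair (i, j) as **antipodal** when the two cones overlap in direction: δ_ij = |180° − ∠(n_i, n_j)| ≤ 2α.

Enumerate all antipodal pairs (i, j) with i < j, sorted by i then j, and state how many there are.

count = 3; pairs: (1,4), (2,4), (3,6)

α = atan 0.25 = 14.04°;  2α = 28.07°
n_0 = (+0.7005, -0.7137)
n_1 = (+0.9547, -0.2977)
n_2 = (+0.9871, +0.1603)
n_3 = (+0.1338, +0.9910)
n_4 = (-0.9705, +0.2409)
n_5 = (-0.6863, -0.7273)
n_6 = (+0.0420, -0.9991)
  (0,1): δ = 151.78°  ·
  (0,2): δ = 125.24°  ·
  (0,3): δ = 52.15°  ·
  (0,4): δ = 31.59°  ·
  (0,5): δ = 92.20°  ·
  (0,6): δ = 137.94°  ·
  (1,2): δ = 153.46°  ·
  (1,3): δ = 80.37°  ·
  (1,4): δ = 3.38°  ✓
  (1,5): δ = 63.98°  ·
  (1,6): δ = 109.72°  ·
  (2,3): δ = 106.91°  ·
  (2,4): δ = 23.17°  ✓
  (2,5): δ = 37.44°  ·
  (2,6): δ = 83.18°  ·
  (3,4): δ = 96.25°  ·
  (3,5): δ = 35.65°  ·
  (3,6): δ = 10.10°  ✓
  (4,5): δ = 119.40°  ·
  (4,6): δ = 73.65°  ·
  (5,6): δ = 134.25°  ·
antipodal pairs: 3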